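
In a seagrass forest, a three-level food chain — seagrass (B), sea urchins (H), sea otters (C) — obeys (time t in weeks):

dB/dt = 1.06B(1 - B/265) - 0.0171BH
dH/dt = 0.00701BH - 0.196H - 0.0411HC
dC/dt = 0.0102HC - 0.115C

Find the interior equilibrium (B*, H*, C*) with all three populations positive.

B* ≈ 217, H* ≈ 11.3, C* ≈ 32.2

From dC/dt = 0: 0.0102H* = 0.115, so H* = 11.3.
From dB/dt = 0: 1.06(1 - B*/265) = 0.0171·11.3, giving B* = 265·(1 - 0.182) = 217.
From dH/dt = 0: 0.00701·217 - 0.196 = 0.0411C*, so C* = 1.32/0.0411 = 32.2.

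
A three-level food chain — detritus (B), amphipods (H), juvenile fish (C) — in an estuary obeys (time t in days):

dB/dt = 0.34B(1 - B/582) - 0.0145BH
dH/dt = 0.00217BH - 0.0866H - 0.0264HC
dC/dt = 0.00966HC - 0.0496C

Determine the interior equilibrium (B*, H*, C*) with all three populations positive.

From dC/dt = 0: 0.00966H* = 0.0496, so H* = 5.13.
From dB/dt = 0: 0.34(1 - B*/582) = 0.0145·5.13, giving B* = 582·(1 - 0.219) = 455.
From dH/dt = 0: 0.00217·455 - 0.0866 = 0.0264C*, so C* = 0.9/0.0264 = 34.1.

B* ≈ 455, H* ≈ 5.13, C* ≈ 34.1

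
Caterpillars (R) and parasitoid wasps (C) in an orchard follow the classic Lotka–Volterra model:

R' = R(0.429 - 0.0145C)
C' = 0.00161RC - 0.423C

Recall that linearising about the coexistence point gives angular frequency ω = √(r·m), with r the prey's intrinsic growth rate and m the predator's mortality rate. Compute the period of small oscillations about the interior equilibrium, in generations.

T ≈ 14.7 generations

Here r = 0.429 and m = 0.423, so r·m = 0.181.
ω = √0.181 = 0.426 per generation, hence T = 2π/ω ≈ 14.7 generations.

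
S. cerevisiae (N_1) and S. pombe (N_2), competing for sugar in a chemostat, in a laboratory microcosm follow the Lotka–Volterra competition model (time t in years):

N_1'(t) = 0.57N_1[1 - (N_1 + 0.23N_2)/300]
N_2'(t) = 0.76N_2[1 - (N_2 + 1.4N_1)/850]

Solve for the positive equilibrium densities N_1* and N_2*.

N_1* ≈ 154, N_2* ≈ 634

Setting both brackets to zero gives the nullclines N_1 + 0.23N_2 = 300 and 1.4N_1 + N_2 = 850.
Substituting N_2 = 850 - 1.4N_1 into the first: N_1(1 - 0.23·1.4) = 300 - 0.23·850.
So N_1* = 104/0.678 = 154, and then N_2* = 850 - 1.4·154 = 634.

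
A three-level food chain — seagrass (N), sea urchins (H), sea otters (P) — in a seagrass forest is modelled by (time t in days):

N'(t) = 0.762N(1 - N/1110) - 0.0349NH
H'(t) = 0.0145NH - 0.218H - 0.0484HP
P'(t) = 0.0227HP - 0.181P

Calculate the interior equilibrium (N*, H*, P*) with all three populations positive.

N* ≈ 705, H* ≈ 7.97, P* ≈ 207

From dP/dt = 0: 0.0227H* = 0.181, so H* = 7.97.
From dN/dt = 0: 0.762(1 - N*/1110) = 0.0349·7.97, giving N* = 1110·(1 - 0.365) = 705.
From dH/dt = 0: 0.0145·705 - 0.218 = 0.0484P*, so P* = 10/0.0484 = 207.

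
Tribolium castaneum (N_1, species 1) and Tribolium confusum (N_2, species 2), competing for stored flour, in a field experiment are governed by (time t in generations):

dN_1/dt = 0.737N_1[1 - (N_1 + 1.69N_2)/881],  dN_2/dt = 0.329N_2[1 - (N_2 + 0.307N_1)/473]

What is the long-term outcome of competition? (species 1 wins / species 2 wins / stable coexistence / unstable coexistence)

Compare the nullcline intercepts: K1/α12 = 881/1.69 = 521 > K2 = 473; K2/α21 = 473/0.307 = 1540 > K1 = 881.
Since both inequalities hold, each species can invade when rare, so the interior equilibrium is stable.

stable coexistence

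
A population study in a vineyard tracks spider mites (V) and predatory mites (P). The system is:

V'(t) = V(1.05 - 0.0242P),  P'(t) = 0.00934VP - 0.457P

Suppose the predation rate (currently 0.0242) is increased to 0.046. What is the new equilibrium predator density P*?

P* ≈ 22.8

At the interior fixed point, setting dV/dt = 0 with V > 0 fixes P* = (prey growth rate)/(VP coefficient) — independent of the other coefficients.
With the change, P* = 1.05/0.046 = 22.8; it falls from 43.4.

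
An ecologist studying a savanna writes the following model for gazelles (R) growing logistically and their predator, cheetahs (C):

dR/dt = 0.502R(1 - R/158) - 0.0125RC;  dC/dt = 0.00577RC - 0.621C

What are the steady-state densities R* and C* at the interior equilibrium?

From dC/dt = 0 with C > 0: 0.00577R* = 0.621, so R* = 108.
Substitute into dR/dt = 0: 0.502(1 - 108/158) = 0.0125C*.
The bracket is 0.319, giving C* = 0.16/0.0125 = 12.8.

R* ≈ 108, C* ≈ 12.8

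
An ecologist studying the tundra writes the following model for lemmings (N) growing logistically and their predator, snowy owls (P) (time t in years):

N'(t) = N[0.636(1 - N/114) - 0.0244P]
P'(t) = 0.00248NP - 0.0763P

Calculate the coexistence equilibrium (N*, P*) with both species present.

From dP/dt = 0 with P > 0: 0.00248N* = 0.0763, so N* = 30.8.
Substitute into dN/dt = 0: 0.636(1 - 30.8/114) = 0.0244P*.
The bracket is 0.73, giving P* = 0.464/0.0244 = 19.

N* ≈ 30.8, P* ≈ 19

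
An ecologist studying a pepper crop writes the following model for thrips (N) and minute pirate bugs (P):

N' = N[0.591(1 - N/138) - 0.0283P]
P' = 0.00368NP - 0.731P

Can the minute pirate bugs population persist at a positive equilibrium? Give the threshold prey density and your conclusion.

The predator equation gives dP/dt > 0 only when N > 0.731/0.00368 = 199.
Without the predator, N → K = 138. Since 138 < 199, the predator cannot invade.

Threshold N = 199; K < 199, so no, the predator goes extinct.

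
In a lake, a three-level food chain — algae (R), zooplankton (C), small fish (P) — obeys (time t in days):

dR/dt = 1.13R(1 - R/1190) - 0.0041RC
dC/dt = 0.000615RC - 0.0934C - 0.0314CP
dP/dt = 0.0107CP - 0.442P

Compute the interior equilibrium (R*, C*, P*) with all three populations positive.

R* ≈ 1010, C* ≈ 41.3, P* ≈ 16.8

From dP/dt = 0: 0.0107C* = 0.442, so C* = 41.3.
From dR/dt = 0: 1.13(1 - R*/1190) = 0.0041·41.3, giving R* = 1190·(1 - 0.15) = 1010.
From dC/dt = 0: 0.000615·1010 - 0.0934 = 0.0314P*, so P* = 0.529/0.0314 = 16.8.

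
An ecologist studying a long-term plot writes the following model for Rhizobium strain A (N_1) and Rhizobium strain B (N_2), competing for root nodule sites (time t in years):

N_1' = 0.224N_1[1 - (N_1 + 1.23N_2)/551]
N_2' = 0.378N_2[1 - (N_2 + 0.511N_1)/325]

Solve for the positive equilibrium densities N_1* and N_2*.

Setting both brackets to zero gives the nullclines N_1 + 1.23N_2 = 551 and 0.511N_1 + N_2 = 325.
Substituting N_2 = 325 - 0.511N_1 into the first: N_1(1 - 1.23·0.511) = 551 - 1.23·325.
So N_1* = 151/0.371 = 407, and then N_2* = 325 - 0.511·407 = 117.

N_1* ≈ 407, N_2* ≈ 117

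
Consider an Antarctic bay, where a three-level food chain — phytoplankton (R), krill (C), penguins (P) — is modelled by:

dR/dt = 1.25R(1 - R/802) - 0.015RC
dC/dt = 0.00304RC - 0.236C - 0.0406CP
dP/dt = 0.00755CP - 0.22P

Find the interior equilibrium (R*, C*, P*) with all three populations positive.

R* ≈ 522, C* ≈ 29.1, P* ≈ 33.2

From dP/dt = 0: 0.00755C* = 0.22, so C* = 29.1.
From dR/dt = 0: 1.25(1 - R*/802) = 0.015·29.1, giving R* = 802·(1 - 0.35) = 522.
From dC/dt = 0: 0.00304·522 - 0.236 = 0.0406P*, so P* = 1.35/0.0406 = 33.2.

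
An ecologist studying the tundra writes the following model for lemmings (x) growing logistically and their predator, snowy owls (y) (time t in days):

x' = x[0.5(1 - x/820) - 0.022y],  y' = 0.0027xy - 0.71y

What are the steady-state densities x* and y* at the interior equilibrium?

x* ≈ 263, y* ≈ 15.4

From dy/dt = 0 with y > 0: 0.0027x* = 0.71, so x* = 263.
Substitute into dx/dt = 0: 0.5(1 - 263/820) = 0.022y*.
The bracket is 0.679, giving y* = 0.34/0.022 = 15.4.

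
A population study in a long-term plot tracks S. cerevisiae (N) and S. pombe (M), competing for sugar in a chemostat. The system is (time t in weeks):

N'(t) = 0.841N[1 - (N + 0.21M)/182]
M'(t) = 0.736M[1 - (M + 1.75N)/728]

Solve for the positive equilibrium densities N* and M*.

Setting both brackets to zero gives the nullclines N + 0.21M = 182 and 1.75N + M = 728.
Substituting M = 728 - 1.75N into the first: N(1 - 0.21·1.75) = 182 - 0.21·728.
So N* = 29.1/0.633 = 46, and then M* = 728 - 1.75·46 = 647.

N* ≈ 46, M* ≈ 647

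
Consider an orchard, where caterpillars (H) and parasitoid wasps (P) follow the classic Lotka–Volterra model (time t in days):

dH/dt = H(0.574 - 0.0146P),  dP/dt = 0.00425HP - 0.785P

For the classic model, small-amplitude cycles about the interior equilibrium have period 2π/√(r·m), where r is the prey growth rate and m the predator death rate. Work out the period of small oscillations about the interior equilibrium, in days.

Here r = 0.574 and m = 0.785, so r·m = 0.451.
ω = √0.451 = 0.671 per day, hence T = 2π/ω ≈ 9.36 days.

T ≈ 9.36 days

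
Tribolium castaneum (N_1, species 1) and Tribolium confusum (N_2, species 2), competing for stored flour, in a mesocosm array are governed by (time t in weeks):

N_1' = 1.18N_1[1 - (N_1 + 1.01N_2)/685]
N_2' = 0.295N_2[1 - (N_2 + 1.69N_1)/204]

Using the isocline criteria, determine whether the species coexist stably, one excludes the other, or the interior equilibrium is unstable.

Compare the nullcline intercepts: K1/α12 = 685/1.01 = 678 > K2 = 204; K2/α21 = 204/1.69 = 121 < K1 = 685.
Since the inequalities point opposite ways, species 1 can invade but species 2 cannot.

species 1 excludes species 2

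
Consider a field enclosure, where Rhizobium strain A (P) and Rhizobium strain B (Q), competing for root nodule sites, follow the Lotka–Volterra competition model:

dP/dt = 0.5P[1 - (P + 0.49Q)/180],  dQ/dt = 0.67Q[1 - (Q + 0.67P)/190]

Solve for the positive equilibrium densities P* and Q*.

Setting both brackets to zero gives the nullclines P + 0.49Q = 180 and 0.67P + Q = 190.
Substituting Q = 190 - 0.67P into the first: P(1 - 0.49·0.67) = 180 - 0.49·190.
So P* = 86.9/0.672 = 129, and then Q* = 190 - 0.67·129 = 103.

P* ≈ 129, Q* ≈ 103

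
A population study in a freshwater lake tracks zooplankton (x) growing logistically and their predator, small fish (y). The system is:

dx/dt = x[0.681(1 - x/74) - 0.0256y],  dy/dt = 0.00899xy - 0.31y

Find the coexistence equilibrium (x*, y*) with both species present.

From dy/dt = 0 with y > 0: 0.00899x* = 0.31, so x* = 34.5.
Substitute into dx/dt = 0: 0.681(1 - 34.5/74) = 0.0256y*.
The bracket is 0.534, giving y* = 0.364/0.0256 = 14.2.

x* ≈ 34.5, y* ≈ 14.2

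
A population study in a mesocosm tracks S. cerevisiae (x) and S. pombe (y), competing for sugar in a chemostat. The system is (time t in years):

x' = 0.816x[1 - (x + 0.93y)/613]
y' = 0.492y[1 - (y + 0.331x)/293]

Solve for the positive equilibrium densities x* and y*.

Setting both brackets to zero gives the nullclines x + 0.93y = 613 and 0.331x + y = 293.
Substituting y = 293 - 0.331x into the first: x(1 - 0.93·0.331) = 613 - 0.93·293.
So x* = 341/0.692 = 492, and then y* = 293 - 0.331·492 = 130.

x* ≈ 492, y* ≈ 130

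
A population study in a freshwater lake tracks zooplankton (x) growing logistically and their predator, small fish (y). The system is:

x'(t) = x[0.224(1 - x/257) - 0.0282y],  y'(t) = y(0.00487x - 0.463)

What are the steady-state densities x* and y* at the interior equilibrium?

x* ≈ 95.1, y* ≈ 5

From dy/dt = 0 with y > 0: 0.00487x* = 0.463, so x* = 95.1.
Substitute into dx/dt = 0: 0.224(1 - 95.1/257) = 0.0282y*.
The bracket is 0.63, giving y* = 0.141/0.0282 = 5.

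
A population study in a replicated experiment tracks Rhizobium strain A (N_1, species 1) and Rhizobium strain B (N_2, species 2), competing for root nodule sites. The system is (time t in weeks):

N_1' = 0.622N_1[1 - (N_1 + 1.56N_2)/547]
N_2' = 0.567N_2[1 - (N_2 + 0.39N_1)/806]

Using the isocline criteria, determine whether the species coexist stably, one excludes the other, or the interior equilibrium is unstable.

Compare the nullcline intercepts: K1/α12 = 547/1.56 = 351 < K2 = 806; K2/α21 = 806/0.39 = 2070 > K1 = 547.
Since the inequalities point opposite ways, species 2 can invade but species 1 cannot.

species 2 excludes species 1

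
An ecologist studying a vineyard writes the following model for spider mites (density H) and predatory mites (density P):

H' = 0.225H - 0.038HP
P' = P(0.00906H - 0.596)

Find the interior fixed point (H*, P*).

H* ≈ 65.8, P* ≈ 5.92

Set dP/dt = 0 with P > 0: 0.00906H - 0.596 = 0, so H* = 0.596/0.00906 = 65.8.
Set dH/dt = 0 with H > 0: 0.225 - 0.038P = 0, so P* = 0.225/0.038 = 5.92.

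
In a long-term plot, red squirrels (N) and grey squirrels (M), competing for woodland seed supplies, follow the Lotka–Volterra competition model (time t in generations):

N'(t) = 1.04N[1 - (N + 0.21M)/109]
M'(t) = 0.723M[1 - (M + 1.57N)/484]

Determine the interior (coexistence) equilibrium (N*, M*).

N* ≈ 11, M* ≈ 467

Setting both brackets to zero gives the nullclines N + 0.21M = 109 and 1.57N + M = 484.
Substituting M = 484 - 1.57N into the first: N(1 - 0.21·1.57) = 109 - 0.21·484.
So N* = 7.36/0.67 = 11, and then M* = 484 - 1.57·11 = 467.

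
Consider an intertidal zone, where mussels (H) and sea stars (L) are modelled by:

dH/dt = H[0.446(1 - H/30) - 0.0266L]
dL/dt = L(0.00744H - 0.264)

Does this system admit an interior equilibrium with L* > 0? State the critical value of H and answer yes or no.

The predator equation gives dL/dt > 0 only when H > 0.264/0.00744 = 35.5.
Without the predator, H → K = 30. Since 30 < 35.5, the predator cannot invade.

Threshold H = 35.5; K < 35.5, so no, the predator goes extinct.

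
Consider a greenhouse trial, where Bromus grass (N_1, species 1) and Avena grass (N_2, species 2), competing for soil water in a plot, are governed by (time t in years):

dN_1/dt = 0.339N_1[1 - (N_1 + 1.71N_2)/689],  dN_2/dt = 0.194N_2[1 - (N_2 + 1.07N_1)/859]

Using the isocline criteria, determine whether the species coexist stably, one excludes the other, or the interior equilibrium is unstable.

Compare the nullcline intercepts: K1/α12 = 689/1.71 = 403 < K2 = 859; K2/α21 = 859/1.07 = 803 > K1 = 689.
Since the inequalities point opposite ways, species 2 can invade but species 1 cannot.

species 2 excludes species 1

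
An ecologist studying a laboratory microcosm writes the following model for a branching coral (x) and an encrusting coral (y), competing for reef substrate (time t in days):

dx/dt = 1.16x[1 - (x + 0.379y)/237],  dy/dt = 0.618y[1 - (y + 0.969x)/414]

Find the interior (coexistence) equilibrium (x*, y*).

x* ≈ 127, y* ≈ 291

Setting both brackets to zero gives the nullclines x + 0.379y = 237 and 0.969x + y = 414.
Substituting y = 414 - 0.969x into the first: x(1 - 0.379·0.969) = 237 - 0.379·414.
So x* = 80.1/0.633 = 127, and then y* = 414 - 0.969·127 = 291.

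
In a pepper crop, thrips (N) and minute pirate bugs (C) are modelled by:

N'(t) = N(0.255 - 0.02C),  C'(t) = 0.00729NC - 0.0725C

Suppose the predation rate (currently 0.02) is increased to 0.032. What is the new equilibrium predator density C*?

C* ≈ 7.97

At the interior fixed point, setting dN/dt = 0 with N > 0 fixes C* = (prey growth rate)/(NC coefficient) — independent of the other coefficients.
With the change, C* = 0.255/0.032 = 7.97; it falls from 12.8.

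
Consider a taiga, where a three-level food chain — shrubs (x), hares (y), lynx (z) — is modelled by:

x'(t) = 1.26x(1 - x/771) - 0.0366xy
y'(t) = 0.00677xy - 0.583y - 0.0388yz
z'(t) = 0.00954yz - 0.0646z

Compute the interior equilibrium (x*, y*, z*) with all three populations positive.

From dz/dt = 0: 0.00954y* = 0.0646, so y* = 6.77.
From dx/dt = 0: 1.26(1 - x*/771) = 0.0366·6.77, giving x* = 771·(1 - 0.197) = 619.
From dy/dt = 0: 0.00677·619 - 0.583 = 0.0388z*, so z* = 3.61/0.0388 = 93.

x* ≈ 619, y* ≈ 6.77, z* ≈ 93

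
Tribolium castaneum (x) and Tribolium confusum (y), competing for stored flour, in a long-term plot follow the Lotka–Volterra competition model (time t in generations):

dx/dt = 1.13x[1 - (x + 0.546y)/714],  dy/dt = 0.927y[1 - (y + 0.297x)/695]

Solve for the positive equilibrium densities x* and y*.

Setting both brackets to zero gives the nullclines x + 0.546y = 714 and 0.297x + y = 695.
Substituting y = 695 - 0.297x into the first: x(1 - 0.546·0.297) = 714 - 0.546·695.
So x* = 335/0.838 = 399, and then y* = 695 - 0.297·399 = 576.

x* ≈ 399, y* ≈ 576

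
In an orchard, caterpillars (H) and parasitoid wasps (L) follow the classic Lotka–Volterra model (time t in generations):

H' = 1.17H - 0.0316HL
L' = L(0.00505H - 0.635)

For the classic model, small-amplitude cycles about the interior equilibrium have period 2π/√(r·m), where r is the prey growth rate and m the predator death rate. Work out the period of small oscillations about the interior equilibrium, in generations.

Here r = 1.17 and m = 0.635, so r·m = 0.743.
ω = √0.743 = 0.862 per generation, hence T = 2π/ω ≈ 7.29 generations.

T ≈ 7.29 generations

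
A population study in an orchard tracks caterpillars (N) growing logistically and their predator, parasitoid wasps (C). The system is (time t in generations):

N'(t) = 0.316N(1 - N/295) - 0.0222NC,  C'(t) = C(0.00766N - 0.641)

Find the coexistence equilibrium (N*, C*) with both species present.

From dC/dt = 0 with C > 0: 0.00766N* = 0.641, so N* = 83.7.
Substitute into dN/dt = 0: 0.316(1 - 83.7/295) = 0.0222C*.
The bracket is 0.716, giving C* = 0.226/0.0222 = 10.2.

N* ≈ 83.7, C* ≈ 10.2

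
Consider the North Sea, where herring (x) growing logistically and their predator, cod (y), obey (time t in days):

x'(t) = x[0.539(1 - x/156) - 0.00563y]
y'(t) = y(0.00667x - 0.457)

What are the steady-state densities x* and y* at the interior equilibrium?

From dy/dt = 0 with y > 0: 0.00667x* = 0.457, so x* = 68.5.
Substitute into dx/dt = 0: 0.539(1 - 68.5/156) = 0.00563y*.
The bracket is 0.561, giving y* = 0.302/0.00563 = 53.7.

x* ≈ 68.5, y* ≈ 53.7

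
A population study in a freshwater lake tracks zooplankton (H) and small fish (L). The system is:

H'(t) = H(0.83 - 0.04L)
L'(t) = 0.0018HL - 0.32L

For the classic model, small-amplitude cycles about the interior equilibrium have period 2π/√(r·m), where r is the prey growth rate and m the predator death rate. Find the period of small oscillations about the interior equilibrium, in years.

Here r = 0.83 and m = 0.32, so r·m = 0.266.
ω = √0.266 = 0.515 per year, hence T = 2π/ω ≈ 12.2 years.

T ≈ 12.2 years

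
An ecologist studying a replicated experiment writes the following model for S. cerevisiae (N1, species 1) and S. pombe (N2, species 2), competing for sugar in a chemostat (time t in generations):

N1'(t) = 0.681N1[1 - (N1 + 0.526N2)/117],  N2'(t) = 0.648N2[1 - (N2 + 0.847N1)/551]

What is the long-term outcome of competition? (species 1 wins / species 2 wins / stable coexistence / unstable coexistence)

Compare the nullcline intercepts: K1/α12 = 117/0.526 = 222 < K2 = 551; K2/α21 = 551/0.847 = 651 > K1 = 117.
Since the inequalities point opposite ways, species 2 can invade but species 1 cannot.

species 2 excludes species 1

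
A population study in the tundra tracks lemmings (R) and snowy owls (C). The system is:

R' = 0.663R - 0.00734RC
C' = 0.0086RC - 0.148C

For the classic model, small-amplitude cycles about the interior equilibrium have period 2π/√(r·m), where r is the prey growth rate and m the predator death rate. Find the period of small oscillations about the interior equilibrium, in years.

Here r = 0.663 and m = 0.148, so r·m = 0.0981.
ω = √0.0981 = 0.313 per year, hence T = 2π/ω ≈ 20.1 years.

T ≈ 20.1 years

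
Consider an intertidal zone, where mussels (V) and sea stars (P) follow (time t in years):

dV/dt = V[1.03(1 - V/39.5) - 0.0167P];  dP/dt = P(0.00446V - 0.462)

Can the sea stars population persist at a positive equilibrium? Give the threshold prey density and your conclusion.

The predator equation gives dP/dt > 0 only when V > 0.462/0.00446 = 104.
Without the predator, V → K = 39.5. Since 39.5 < 104, the predator cannot invade.

Threshold V = 104; K < 104, so no, the predator goes extinct.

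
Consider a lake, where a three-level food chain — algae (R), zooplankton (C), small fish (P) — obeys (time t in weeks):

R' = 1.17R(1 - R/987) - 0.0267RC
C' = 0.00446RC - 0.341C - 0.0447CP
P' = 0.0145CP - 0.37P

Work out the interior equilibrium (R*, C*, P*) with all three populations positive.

From dP/dt = 0: 0.0145C* = 0.37, so C* = 25.5.
From dR/dt = 0: 1.17(1 - R*/987) = 0.0267·25.5, giving R* = 987·(1 - 0.582) = 412.
From dC/dt = 0: 0.00446·412 - 0.341 = 0.0447P*, so P* = 1.5/0.0447 = 33.5.

R* ≈ 412, C* ≈ 25.5, P* ≈ 33.5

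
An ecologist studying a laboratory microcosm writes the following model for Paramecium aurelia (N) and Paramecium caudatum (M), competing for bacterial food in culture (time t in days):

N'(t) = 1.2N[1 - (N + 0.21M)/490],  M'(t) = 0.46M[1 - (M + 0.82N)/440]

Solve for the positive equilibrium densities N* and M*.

Setting both brackets to zero gives the nullclines N + 0.21M = 490 and 0.82N + M = 440.
Substituting M = 440 - 0.82N into the first: N(1 - 0.21·0.82) = 490 - 0.21·440.
So N* = 398/0.828 = 480, and then M* = 440 - 0.82·480 = 46.1.

N* ≈ 480, M* ≈ 46.1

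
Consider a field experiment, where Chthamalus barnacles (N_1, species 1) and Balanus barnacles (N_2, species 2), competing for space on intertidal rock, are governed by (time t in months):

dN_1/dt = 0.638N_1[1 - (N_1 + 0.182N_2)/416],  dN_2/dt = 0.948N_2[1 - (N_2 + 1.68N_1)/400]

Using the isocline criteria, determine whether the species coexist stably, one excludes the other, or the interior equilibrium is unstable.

Compare the nullcline intercepts: K1/α12 = 416/0.182 = 2290 > K2 = 400; K2/α21 = 400/1.68 = 238 < K1 = 416.
Since the inequalities point opposite ways, species 1 can invade but species 2 cannot.

species 1 excludes species 2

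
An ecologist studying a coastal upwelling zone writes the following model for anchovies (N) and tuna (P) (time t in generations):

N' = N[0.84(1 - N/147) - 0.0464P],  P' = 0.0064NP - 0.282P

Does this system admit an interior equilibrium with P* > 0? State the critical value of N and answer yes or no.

The predator equation gives dP/dt > 0 only when N > 0.282/0.0064 = 44.1.
Without the predator, N → K = 147. Since 147 > 44.1, the predator can invade and persist.

Threshold N = 44.1; K > 44.1, so yes, the predator persists.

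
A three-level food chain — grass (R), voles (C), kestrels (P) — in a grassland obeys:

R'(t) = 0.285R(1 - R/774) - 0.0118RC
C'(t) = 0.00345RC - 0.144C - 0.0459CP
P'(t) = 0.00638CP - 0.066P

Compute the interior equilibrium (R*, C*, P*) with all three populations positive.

From dP/dt = 0: 0.00638C* = 0.066, so C* = 10.3.
From dR/dt = 0: 0.285(1 - R*/774) = 0.0118·10.3, giving R* = 774·(1 - 0.428) = 442.
From dC/dt = 0: 0.00345·442 - 0.144 = 0.0459P*, so P* = 1.38/0.0459 = 30.1.

R* ≈ 442, C* ≈ 10.3, P* ≈ 30.1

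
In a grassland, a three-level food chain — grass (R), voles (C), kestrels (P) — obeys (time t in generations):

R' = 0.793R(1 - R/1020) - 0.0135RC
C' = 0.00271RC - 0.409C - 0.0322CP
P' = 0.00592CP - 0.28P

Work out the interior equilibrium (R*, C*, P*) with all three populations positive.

From dP/dt = 0: 0.00592C* = 0.28, so C* = 47.3.
From dR/dt = 0: 0.793(1 - R*/1020) = 0.0135·47.3, giving R* = 1020·(1 - 0.805) = 199.
From dC/dt = 0: 0.00271·199 - 0.409 = 0.0322P*, so P* = 0.13/0.0322 = 4.02.

R* ≈ 199, C* ≈ 47.3, P* ≈ 4.02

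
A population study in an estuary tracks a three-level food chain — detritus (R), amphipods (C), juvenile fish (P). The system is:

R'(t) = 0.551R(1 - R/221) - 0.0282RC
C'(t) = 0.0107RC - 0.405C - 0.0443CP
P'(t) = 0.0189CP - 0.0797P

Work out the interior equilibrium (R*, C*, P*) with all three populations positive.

R* ≈ 173, C* ≈ 4.22, P* ≈ 32.7

From dP/dt = 0: 0.0189C* = 0.0797, so C* = 4.22.
From dR/dt = 0: 0.551(1 - R*/221) = 0.0282·4.22, giving R* = 221·(1 - 0.216) = 173.
From dC/dt = 0: 0.0107·173 - 0.405 = 0.0443P*, so P* = 1.45/0.0443 = 32.7.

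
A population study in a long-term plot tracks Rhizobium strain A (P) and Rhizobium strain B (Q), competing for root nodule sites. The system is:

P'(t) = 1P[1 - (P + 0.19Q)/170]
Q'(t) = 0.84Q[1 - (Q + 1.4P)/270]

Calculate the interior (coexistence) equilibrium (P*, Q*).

P* ≈ 162, Q* ≈ 43.6

Setting both brackets to zero gives the nullclines P + 0.19Q = 170 and 1.4P + Q = 270.
Substituting Q = 270 - 1.4P into the first: P(1 - 0.19·1.4) = 170 - 0.19·270.
So P* = 119/0.734 = 162, and then Q* = 270 - 1.4·162 = 43.6.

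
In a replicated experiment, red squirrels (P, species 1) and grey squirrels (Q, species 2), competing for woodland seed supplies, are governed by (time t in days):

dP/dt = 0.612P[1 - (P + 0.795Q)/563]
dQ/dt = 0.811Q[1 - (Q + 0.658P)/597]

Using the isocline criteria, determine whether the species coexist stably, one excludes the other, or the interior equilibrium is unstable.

Compare the nullcline intercepts: K1/α12 = 563/0.795 = 708 > K2 = 597; K2/α21 = 597/0.658 = 907 > K1 = 563.
Since both inequalities hold, each species can invade when rare, so the interior equilibrium is stable.

stable coexistence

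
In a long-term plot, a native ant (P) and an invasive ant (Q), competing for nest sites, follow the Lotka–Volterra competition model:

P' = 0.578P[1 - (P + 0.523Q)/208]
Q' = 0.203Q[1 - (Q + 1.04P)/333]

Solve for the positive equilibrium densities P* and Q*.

Setting both brackets to zero gives the nullclines P + 0.523Q = 208 and 1.04P + Q = 333.
Substituting Q = 333 - 1.04P into the first: P(1 - 0.523·1.04) = 208 - 0.523·333.
So P* = 33.8/0.456 = 74.2, and then Q* = 333 - 1.04·74.2 = 256.

P* ≈ 74.2, Q* ≈ 256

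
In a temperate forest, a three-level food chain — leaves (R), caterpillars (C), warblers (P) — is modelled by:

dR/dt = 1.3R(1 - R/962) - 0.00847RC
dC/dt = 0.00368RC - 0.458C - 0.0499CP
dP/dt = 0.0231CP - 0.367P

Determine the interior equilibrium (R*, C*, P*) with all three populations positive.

From dP/dt = 0: 0.0231C* = 0.367, so C* = 15.9.
From dR/dt = 0: 1.3(1 - R*/962) = 0.00847·15.9, giving R* = 962·(1 - 0.104) = 862.
From dC/dt = 0: 0.00368·862 - 0.458 = 0.0499P*, so P* = 2.72/0.0499 = 54.4.

R* ≈ 862, C* ≈ 15.9, P* ≈ 54.4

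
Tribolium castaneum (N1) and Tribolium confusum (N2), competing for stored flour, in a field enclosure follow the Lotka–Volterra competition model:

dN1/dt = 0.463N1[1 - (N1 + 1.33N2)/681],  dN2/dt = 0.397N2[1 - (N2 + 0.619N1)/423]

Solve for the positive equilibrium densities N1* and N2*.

Setting both brackets to zero gives the nullclines N1 + 1.33N2 = 681 and 0.619N1 + N2 = 423.
Substituting N2 = 423 - 0.619N1 into the first: N1(1 - 1.33·0.619) = 681 - 1.33·423.
So N1* = 118/0.177 = 670, and then N2* = 423 - 0.619·670 = 8.27.

N1* ≈ 670, N2* ≈ 8.27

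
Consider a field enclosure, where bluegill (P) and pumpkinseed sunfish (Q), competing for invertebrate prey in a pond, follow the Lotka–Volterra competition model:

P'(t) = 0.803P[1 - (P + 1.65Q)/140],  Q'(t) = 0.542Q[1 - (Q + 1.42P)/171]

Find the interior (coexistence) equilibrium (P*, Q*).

P* ≈ 106, Q* ≈ 20.7

Setting both brackets to zero gives the nullclines P + 1.65Q = 140 and 1.42P + Q = 171.
Substituting Q = 171 - 1.42P into the first: P(1 - 1.65·1.42) = 140 - 1.65·171.
So P* = -142/-1.34 = 106, and then Q* = 171 - 1.42·106 = 20.7.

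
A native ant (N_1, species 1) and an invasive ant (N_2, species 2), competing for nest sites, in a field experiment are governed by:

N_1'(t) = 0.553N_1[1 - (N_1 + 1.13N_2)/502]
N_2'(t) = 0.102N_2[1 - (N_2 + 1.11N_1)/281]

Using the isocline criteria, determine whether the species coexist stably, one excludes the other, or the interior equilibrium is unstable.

Compare the nullcline intercepts: K1/α12 = 502/1.13 = 444 > K2 = 281; K2/α21 = 281/1.11 = 253 < K1 = 502.
Since the inequalities point opposite ways, species 1 can invade but species 2 cannot.

species 1 excludes species 2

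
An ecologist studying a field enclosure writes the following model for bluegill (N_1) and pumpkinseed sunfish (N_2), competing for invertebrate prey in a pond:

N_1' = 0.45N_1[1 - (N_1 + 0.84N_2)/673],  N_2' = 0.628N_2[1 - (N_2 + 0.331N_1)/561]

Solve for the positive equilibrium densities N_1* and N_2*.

Setting both brackets to zero gives the nullclines N_1 + 0.84N_2 = 673 and 0.331N_1 + N_2 = 561.
Substituting N_2 = 561 - 0.331N_1 into the first: N_1(1 - 0.84·0.331) = 673 - 0.84·561.
So N_1* = 202/0.722 = 279, and then N_2* = 561 - 0.331·279 = 468.

N_1* ≈ 279, N_2* ≈ 468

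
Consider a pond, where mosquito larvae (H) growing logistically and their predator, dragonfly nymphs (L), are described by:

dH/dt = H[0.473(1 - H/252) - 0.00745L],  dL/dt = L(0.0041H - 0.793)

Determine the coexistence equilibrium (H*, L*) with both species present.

H* ≈ 193, L* ≈ 14.8

From dL/dt = 0 with L > 0: 0.0041H* = 0.793, so H* = 193.
Substitute into dH/dt = 0: 0.473(1 - 193/252) = 0.00745L*.
The bracket is 0.232, giving L* = 0.11/0.00745 = 14.8.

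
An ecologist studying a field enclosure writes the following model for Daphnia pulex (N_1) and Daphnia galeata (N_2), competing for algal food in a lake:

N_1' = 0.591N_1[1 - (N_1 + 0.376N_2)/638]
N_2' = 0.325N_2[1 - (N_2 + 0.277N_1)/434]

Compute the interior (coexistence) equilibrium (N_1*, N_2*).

Setting both brackets to zero gives the nullclines N_1 + 0.376N_2 = 638 and 0.277N_1 + N_2 = 434.
Substituting N_2 = 434 - 0.277N_1 into the first: N_1(1 - 0.376·0.277) = 638 - 0.376·434.
So N_1* = 475/0.896 = 530, and then N_2* = 434 - 0.277·530 = 287.

N_1* ≈ 530, N_2* ≈ 287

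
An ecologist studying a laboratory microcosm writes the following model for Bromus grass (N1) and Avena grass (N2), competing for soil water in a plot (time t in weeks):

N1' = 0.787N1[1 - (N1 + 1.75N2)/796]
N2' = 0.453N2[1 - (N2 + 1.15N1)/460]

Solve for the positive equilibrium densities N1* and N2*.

Setting both brackets to zero gives the nullclines N1 + 1.75N2 = 796 and 1.15N1 + N2 = 460.
Substituting N2 = 460 - 1.15N1 into the first: N1(1 - 1.75·1.15) = 796 - 1.75·460.
So N1* = -9/-1.01 = 8.89, and then N2* = 460 - 1.15·8.89 = 450.

N1* ≈ 8.89, N2* ≈ 450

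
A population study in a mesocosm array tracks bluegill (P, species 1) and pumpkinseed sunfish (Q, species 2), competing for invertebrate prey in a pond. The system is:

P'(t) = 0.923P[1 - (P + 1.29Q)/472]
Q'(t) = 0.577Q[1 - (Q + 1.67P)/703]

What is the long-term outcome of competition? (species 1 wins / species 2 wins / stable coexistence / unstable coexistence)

unstable coexistence (outcome depends on initial conditions)

Compare the nullcline intercepts: K1/α12 = 472/1.29 = 366 < K2 = 703; K2/α21 = 703/1.67 = 421 < K1 = 472.
Since both are reversed, neither can invade when rare; the interior point is a saddle.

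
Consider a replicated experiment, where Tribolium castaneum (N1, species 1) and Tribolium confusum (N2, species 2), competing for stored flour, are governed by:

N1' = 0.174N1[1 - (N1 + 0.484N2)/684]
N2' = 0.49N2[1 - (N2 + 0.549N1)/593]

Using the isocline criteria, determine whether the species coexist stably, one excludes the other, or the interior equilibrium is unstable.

Compare the nullcline intercepts: K1/α12 = 684/0.484 = 1410 > K2 = 593; K2/α21 = 593/0.549 = 1080 > K1 = 684.
Since both inequalities hold, each species can invade when rare, so the interior equilibrium is stable.

stable coexistence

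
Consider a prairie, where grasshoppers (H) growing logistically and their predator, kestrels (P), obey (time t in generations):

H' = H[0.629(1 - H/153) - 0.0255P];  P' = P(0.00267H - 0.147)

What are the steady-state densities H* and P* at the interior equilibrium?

H* ≈ 55.1, P* ≈ 15.8

From dP/dt = 0 with P > 0: 0.00267H* = 0.147, so H* = 55.1.
Substitute into dH/dt = 0: 0.629(1 - 55.1/153) = 0.0255P*.
The bracket is 0.64, giving P* = 0.403/0.0255 = 15.8.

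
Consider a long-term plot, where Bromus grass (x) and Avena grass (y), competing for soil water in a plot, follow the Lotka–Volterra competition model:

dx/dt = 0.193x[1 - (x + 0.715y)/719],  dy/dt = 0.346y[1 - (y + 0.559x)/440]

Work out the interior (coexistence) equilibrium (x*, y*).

x* ≈ 674, y* ≈ 63.4

Setting both brackets to zero gives the nullclines x + 0.715y = 719 and 0.559x + y = 440.
Substituting y = 440 - 0.559x into the first: x(1 - 0.715·0.559) = 719 - 0.715·440.
So x* = 404/0.6 = 674, and then y* = 440 - 0.559·674 = 63.4.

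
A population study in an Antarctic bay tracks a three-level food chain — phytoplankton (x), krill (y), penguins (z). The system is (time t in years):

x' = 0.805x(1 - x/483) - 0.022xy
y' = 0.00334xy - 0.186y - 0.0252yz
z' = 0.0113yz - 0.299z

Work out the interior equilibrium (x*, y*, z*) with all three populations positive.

x* ≈ 134, y* ≈ 26.5, z* ≈ 10.3

From dz/dt = 0: 0.0113y* = 0.299, so y* = 26.5.
From dx/dt = 0: 0.805(1 - x*/483) = 0.022·26.5, giving x* = 483·(1 - 0.723) = 134.
From dy/dt = 0: 0.00334·134 - 0.186 = 0.0252z*, so z* = 0.261/0.0252 = 10.3.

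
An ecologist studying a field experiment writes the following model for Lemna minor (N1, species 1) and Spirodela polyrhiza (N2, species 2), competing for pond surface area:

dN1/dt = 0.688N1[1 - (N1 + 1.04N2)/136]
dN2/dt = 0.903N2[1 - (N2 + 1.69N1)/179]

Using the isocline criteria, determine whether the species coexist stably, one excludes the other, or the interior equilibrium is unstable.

unstable coexistence (outcome depends on initial conditions)

Compare the nullcline intercepts: K1/α12 = 136/1.04 = 131 < K2 = 179; K2/α21 = 179/1.69 = 106 < K1 = 136.
Since both are reversed, neither can invade when rare; the interior point is a saddle.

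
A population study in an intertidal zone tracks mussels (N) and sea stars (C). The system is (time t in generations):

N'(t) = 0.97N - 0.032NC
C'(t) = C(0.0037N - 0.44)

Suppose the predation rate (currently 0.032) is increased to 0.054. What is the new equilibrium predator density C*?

At the interior fixed point, setting dN/dt = 0 with N > 0 fixes C* = (prey growth rate)/(NC coefficient) — independent of the other coefficients.
With the change, C* = 0.97/0.054 = 18; it falls from 30.3.

C* ≈ 18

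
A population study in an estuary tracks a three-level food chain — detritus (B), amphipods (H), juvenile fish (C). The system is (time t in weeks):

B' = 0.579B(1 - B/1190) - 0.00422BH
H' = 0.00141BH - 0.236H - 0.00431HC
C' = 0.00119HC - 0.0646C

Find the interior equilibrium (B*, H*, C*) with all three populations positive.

B* ≈ 719, H* ≈ 54.3, C* ≈ 181

From dC/dt = 0: 0.00119H* = 0.0646, so H* = 54.3.
From dB/dt = 0: 0.579(1 - B*/1190) = 0.00422·54.3, giving B* = 1190·(1 - 0.396) = 719.
From dH/dt = 0: 0.00141·719 - 0.236 = 0.00431C*, so C* = 0.778/0.00431 = 181.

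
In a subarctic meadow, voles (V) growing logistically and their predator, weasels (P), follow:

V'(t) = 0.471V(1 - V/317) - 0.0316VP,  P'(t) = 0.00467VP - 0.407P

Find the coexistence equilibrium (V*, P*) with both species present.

From dP/dt = 0 with P > 0: 0.00467V* = 0.407, so V* = 87.2.
Substitute into dV/dt = 0: 0.471(1 - 87.2/317) = 0.0316P*.
The bracket is 0.725, giving P* = 0.342/0.0316 = 10.8.

V* ≈ 87.2, P* ≈ 10.8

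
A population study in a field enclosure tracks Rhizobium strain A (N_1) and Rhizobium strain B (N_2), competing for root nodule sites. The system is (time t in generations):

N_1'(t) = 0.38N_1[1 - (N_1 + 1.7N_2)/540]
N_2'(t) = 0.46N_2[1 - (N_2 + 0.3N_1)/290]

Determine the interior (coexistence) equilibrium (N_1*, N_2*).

N_1* ≈ 95.9, N_2* ≈ 261

Setting both brackets to zero gives the nullclines N_1 + 1.7N_2 = 540 and 0.3N_1 + N_2 = 290.
Substituting N_2 = 290 - 0.3N_1 into the first: N_1(1 - 1.7·0.3) = 540 - 1.7·290.
So N_1* = 47/0.49 = 95.9, and then N_2* = 290 - 0.3·95.9 = 261.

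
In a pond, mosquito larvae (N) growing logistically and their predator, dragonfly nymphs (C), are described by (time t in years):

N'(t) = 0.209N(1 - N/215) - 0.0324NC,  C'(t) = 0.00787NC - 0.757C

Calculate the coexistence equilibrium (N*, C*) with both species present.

From dC/dt = 0 with C > 0: 0.00787N* = 0.757, so N* = 96.2.
Substitute into dN/dt = 0: 0.209(1 - 96.2/215) = 0.0324C*.
The bracket is 0.553, giving C* = 0.115/0.0324 = 3.56.

N* ≈ 96.2, C* ≈ 3.56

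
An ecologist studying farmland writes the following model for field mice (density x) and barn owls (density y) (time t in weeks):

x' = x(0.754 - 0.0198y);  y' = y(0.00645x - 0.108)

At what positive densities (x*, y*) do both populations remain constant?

Set dy/dt = 0 with y > 0: 0.00645x - 0.108 = 0, so x* = 0.108/0.00645 = 16.7.
Set dx/dt = 0 with x > 0: 0.754 - 0.0198y = 0, so y* = 0.754/0.0198 = 38.1.

x* ≈ 16.7, y* ≈ 38.1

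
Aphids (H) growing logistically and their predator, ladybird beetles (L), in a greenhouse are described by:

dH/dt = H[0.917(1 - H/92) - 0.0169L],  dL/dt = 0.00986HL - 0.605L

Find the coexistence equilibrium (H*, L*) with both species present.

H* ≈ 61.4, L* ≈ 18.1

From dL/dt = 0 with L > 0: 0.00986H* = 0.605, so H* = 61.4.
Substitute into dH/dt = 0: 0.917(1 - 61.4/92) = 0.0169L*.
The bracket is 0.333, giving L* = 0.305/0.0169 = 18.1.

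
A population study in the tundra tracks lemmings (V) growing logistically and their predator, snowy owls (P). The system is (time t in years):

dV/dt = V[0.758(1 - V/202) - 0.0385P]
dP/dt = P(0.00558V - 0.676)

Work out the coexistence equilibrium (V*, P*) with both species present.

From dP/dt = 0 with P > 0: 0.00558V* = 0.676, so V* = 121.
Substitute into dV/dt = 0: 0.758(1 - 121/202) = 0.0385P*.
The bracket is 0.4, giving P* = 0.303/0.0385 = 7.88.

V* ≈ 121, P* ≈ 7.88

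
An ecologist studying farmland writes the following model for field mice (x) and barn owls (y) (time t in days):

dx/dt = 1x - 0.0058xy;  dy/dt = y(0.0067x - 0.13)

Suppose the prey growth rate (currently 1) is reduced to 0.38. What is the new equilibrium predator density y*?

At the interior fixed point, setting dx/dt = 0 with x > 0 fixes y* = (prey growth rate)/(xy coefficient) — independent of the other coefficients.
With the change, y* = 0.38/0.0058 = 65.5; it falls from 172.

y* ≈ 65.5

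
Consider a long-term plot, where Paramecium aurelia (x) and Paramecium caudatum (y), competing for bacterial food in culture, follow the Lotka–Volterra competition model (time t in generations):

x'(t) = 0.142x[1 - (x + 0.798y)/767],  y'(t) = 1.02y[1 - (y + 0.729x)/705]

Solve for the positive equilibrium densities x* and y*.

Setting both brackets to zero gives the nullclines x + 0.798y = 767 and 0.729x + y = 705.
Substituting y = 705 - 0.729x into the first: x(1 - 0.798·0.729) = 767 - 0.798·705.
So x* = 204/0.418 = 489, and then y* = 705 - 0.729·489 = 349.

x* ≈ 489, y* ≈ 349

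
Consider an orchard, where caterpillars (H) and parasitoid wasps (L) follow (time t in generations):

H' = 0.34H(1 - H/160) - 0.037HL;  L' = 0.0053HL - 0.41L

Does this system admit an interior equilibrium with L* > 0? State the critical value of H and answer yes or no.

Threshold H = 77.4; K > 77.4, so yes, the predator persists.

The predator equation gives dL/dt > 0 only when H > 0.41/0.0053 = 77.4.
Without the predator, H → K = 160. Since 160 > 77.4, the predator can invade and persist.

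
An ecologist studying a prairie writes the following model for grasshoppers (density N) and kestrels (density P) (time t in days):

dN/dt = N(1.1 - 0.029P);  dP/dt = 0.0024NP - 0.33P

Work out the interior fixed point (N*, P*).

N* ≈ 138, P* ≈ 37.9

Set dP/dt = 0 with P > 0: 0.0024N - 0.33 = 0, so N* = 0.33/0.0024 = 138.
Set dN/dt = 0 with N > 0: 1.1 - 0.029P = 0, so P* = 1.1/0.029 = 37.9.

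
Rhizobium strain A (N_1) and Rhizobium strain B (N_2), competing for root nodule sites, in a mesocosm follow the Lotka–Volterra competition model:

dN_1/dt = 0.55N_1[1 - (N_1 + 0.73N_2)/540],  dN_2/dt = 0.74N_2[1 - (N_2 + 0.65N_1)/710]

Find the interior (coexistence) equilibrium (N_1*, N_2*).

Setting both brackets to zero gives the nullclines N_1 + 0.73N_2 = 540 and 0.65N_1 + N_2 = 710.
Substituting N_2 = 710 - 0.65N_1 into the first: N_1(1 - 0.73·0.65) = 540 - 0.73·710.
So N_1* = 21.7/0.526 = 41.3, and then N_2* = 710 - 0.65·41.3 = 683.

N_1* ≈ 41.3, N_2* ≈ 683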